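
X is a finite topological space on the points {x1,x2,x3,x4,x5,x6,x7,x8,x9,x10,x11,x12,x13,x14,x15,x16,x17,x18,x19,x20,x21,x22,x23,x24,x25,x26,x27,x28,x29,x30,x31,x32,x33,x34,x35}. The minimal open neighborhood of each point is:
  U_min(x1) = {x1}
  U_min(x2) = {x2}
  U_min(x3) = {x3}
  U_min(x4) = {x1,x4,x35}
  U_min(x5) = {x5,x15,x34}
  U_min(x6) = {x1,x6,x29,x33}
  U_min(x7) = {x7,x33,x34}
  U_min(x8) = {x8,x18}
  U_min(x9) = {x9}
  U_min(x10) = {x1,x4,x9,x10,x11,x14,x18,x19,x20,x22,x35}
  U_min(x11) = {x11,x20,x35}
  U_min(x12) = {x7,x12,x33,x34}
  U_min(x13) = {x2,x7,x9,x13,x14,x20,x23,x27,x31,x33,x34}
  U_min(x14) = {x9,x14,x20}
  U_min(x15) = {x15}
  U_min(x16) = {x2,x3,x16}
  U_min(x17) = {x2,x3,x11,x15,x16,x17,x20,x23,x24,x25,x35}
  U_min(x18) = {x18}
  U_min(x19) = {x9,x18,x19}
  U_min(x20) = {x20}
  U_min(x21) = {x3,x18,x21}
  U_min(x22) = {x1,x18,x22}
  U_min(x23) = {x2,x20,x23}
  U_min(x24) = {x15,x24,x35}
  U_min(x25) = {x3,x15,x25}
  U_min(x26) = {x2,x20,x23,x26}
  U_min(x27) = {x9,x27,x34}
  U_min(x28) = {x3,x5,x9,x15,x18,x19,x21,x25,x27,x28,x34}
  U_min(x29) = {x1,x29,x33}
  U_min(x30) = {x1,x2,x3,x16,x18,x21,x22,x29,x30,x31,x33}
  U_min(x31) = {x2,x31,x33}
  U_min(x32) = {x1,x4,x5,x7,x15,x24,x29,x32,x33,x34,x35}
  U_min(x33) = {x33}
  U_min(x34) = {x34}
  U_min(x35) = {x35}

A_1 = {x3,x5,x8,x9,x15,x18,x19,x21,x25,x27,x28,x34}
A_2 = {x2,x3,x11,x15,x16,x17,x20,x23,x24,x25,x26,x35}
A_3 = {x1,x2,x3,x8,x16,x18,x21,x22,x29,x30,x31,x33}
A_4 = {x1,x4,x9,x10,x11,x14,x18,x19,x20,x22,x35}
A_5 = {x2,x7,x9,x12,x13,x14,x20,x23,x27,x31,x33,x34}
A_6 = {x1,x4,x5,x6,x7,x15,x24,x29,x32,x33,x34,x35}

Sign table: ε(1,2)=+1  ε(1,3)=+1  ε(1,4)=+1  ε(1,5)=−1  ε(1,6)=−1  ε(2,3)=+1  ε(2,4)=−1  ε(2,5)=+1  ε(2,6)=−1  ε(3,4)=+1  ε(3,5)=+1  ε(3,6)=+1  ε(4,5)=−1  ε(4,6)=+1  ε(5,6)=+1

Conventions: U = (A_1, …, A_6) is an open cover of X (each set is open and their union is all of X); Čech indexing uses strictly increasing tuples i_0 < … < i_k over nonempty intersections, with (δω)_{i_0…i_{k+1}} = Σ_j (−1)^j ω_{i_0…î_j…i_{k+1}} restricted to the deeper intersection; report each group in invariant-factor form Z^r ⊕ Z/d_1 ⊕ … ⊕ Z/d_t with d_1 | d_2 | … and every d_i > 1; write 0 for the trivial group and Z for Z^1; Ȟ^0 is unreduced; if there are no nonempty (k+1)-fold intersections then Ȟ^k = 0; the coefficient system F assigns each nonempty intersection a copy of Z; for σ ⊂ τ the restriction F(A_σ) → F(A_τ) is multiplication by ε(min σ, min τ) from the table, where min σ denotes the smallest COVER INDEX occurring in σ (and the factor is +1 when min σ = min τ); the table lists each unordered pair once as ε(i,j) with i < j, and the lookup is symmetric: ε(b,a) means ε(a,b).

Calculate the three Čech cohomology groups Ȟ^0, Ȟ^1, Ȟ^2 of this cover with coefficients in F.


Ȟ^0 ≅ 0; Ȟ^1 ≅ Z/2; Ȟ^2 ≅ Z

intersection data:
  A12={x3,x15,x25} A13={x3,x8,x18,x21} A14={x9,x18,x19} A15={x9,x27,x34} A16={x5,x15,x34} A23={x2,x3,x16} A24={x11,x20,x35} A25={x2,x20,x23} A26={x15,x24,x35} A34={x1,x18,x22} A35={x2,x31,x33} A36={x1,x29,x33} A45={x9,x14,x20} A46={x1,x4,x35} A56={x7,x33,x34}
  A123={x3} A126={x15} A134={x18} A145={x9} A156={x34} A235={x2} A245={x20} A246={x35} A346={x1} A356={x33}
C dims 6,15,10; δ0: rk 6, SNF 1^5·2; δ1: rk 9, SNF 1^9
Ȟ^0 = (6 − 6) − 0 = 0, so Ȟ^0 ≅ 0
Ȟ^1 = (15 − 9) − 6 = 0 plus torsion [2], so Ȟ^1 ≅ Z/2
Ȟ^2 = (10 − 0) − 9 = 1, so Ȟ^2 ≅ Z


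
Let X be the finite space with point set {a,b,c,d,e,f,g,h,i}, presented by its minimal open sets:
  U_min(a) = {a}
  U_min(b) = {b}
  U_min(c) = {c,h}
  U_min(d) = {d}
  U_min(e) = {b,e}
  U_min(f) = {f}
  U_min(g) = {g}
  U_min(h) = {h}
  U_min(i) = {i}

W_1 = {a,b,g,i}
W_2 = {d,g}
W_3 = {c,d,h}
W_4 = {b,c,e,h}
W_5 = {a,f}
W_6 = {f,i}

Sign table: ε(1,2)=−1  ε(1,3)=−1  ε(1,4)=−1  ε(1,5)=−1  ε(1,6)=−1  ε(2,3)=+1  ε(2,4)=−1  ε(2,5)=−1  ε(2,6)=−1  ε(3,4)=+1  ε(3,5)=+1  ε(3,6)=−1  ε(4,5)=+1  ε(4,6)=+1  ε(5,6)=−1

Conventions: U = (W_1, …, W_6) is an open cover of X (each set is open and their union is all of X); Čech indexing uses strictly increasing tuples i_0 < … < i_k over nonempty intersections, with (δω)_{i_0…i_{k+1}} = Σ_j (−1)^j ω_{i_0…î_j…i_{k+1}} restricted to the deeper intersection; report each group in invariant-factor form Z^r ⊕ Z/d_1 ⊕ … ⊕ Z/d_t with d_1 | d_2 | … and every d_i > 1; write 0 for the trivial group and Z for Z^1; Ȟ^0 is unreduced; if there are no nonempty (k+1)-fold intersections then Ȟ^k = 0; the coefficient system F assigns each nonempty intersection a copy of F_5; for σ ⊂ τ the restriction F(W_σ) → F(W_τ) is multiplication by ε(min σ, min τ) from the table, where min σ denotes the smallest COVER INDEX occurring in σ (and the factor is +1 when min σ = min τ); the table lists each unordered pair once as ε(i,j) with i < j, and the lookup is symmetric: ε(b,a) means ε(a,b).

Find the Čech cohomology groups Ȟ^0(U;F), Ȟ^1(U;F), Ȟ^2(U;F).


nerve simplices:
  W12={g} W14={b} W15={a} W16={i} W23={d} W34={c,h} W56={f}
C dims 6,7; δ0: rk_F5 6
degree 0: 6−6−0 = 0 → Ȟ^0 ≅ 0
degree 1: 7−0−6 = 1 → Ȟ^1 ≅ Z/5
degree 2: 0−0−0 = 0 → Ȟ^2 ≅ 0

Ȟ^0 = 0, Ȟ^1 = Z/5 and Ȟ^2 = 0


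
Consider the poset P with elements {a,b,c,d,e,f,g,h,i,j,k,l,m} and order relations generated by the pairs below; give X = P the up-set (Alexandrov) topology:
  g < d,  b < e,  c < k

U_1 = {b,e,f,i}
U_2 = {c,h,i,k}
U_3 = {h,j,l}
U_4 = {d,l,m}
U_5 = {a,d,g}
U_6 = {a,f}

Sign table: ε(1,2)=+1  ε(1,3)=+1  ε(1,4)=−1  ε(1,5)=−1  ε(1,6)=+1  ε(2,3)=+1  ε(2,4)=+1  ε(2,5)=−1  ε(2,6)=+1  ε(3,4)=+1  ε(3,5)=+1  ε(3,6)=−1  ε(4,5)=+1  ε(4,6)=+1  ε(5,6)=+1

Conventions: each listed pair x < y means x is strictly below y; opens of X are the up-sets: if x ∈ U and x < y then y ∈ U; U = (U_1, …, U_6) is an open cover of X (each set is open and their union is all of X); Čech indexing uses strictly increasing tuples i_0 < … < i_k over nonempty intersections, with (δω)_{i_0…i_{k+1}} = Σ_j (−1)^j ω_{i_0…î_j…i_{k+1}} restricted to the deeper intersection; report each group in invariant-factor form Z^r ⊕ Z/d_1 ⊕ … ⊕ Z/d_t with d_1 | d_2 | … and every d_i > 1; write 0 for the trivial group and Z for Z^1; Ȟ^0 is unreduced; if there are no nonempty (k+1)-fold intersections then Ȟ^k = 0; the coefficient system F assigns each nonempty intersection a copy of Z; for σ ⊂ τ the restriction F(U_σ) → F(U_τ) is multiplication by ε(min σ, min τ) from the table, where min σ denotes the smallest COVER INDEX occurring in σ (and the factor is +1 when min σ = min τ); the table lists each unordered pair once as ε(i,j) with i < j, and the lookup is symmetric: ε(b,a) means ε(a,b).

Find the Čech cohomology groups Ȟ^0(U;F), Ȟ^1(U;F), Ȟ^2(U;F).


Ȟ^0 ≅ Z; Ȟ^1 ≅ Z; Ȟ^2 ≅ 0

cover nerve:
  U12={i} U16={f} U23={h} U34={l} U45={d} U56={a}
C dims 6,6; δ0: rk 5, SNF 1^5
Ȟ^0: (6−5)−0=1 ⇒ Z
Ȟ^1: (6−0)−5=1 ⇒ Z
Ȟ^2: (0−0)−0=0 ⇒ 0


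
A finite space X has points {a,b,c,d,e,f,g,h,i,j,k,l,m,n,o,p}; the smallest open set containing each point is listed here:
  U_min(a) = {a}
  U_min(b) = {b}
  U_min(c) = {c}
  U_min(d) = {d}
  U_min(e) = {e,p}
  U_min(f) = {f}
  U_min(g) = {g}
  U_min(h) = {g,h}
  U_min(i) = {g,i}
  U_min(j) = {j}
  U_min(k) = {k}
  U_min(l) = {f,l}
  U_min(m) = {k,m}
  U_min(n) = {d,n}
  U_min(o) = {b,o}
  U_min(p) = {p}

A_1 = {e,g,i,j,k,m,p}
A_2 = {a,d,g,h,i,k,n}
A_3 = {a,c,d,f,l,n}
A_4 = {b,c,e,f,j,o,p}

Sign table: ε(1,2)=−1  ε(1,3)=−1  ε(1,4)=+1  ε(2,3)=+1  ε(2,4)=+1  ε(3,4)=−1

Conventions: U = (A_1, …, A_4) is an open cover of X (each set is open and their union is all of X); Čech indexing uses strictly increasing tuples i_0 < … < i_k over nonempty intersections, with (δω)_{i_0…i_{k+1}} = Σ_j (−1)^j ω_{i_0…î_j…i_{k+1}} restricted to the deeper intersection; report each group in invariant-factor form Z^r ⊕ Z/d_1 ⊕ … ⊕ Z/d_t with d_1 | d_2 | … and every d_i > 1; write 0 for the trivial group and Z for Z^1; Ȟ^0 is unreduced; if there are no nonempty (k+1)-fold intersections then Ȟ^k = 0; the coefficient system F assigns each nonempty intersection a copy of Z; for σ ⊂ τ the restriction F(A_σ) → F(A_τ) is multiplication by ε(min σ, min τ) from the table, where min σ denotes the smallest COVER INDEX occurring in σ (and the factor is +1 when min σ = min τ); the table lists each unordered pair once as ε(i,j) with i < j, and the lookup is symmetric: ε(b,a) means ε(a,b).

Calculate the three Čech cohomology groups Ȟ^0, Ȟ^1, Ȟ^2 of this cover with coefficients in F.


Ȟ^0(U;F) ≅ Z; Ȟ^1(U;F) ≅ Z; Ȟ^2(U;F) ≅ 0

nerve simplices:
  A12={g,i,k} A14={e,j,p} A23={a,d,n} A34={c,f}
C dims 4,4; δ0: rk 3, SNF 1^3
degree 0: 4−3−0 = 1 → Ȟ^0 ≅ Z
degree 1: 4−0−3 = 1 → Ȟ^1 ≅ Z
degree 2: 0−0−0 = 0 → Ȟ^2 ≅ 0


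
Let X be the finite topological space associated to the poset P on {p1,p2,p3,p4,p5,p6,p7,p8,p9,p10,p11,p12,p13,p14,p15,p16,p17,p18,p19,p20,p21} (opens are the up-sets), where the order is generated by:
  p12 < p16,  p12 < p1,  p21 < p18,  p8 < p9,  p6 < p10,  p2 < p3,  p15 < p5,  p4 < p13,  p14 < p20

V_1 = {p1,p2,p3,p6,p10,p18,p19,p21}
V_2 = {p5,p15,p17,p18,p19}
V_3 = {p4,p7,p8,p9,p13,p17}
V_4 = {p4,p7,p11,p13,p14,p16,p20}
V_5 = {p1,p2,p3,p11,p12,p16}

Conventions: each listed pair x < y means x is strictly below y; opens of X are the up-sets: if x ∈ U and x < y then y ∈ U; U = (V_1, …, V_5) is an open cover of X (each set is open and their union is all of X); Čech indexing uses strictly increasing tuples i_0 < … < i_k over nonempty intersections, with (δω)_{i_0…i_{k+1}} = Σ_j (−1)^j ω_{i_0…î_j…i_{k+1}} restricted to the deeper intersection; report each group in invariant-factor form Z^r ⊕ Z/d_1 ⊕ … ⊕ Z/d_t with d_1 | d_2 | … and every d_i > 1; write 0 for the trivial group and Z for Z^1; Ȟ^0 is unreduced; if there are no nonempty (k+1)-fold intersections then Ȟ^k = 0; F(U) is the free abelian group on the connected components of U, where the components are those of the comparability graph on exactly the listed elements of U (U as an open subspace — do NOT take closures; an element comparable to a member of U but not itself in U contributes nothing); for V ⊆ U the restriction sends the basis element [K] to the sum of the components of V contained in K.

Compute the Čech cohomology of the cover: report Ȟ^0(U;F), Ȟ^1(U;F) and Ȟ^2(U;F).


intersection data:
  V12={p18,p19} V15={p1,p2,p3} V23={p17} V34={p4,p7,p13} V45={p11,p16}
components per intersection:
  V1: {p1} {p2,p3} {p6,p10} {p18,p21} {p19}
  V2: {p5,p15} {p17} {p18} {p19}
  V3: {p4,p13} {p7} {p8,p9} {p17}
  V4: {p4,p13} {p7} {p11} {p14,p20} {p16}
  V5: {p1,p12,p16} {p2,p3} {p11}
  V12: {p18} {p19}
  V15: {p1} {p2,p3}
  V23: {p17}
  V34: {p4,p13} {p7}
  V45: {p11} {p16}
C dims 21,9; δ0: rk 9, SNF 1^9
Ȟ^0 = (21 − 9) − 0 = 12, so Ȟ^0 ≅ Z^12
Ȟ^1 = (9 − 0) − 9 = 0, so Ȟ^1 ≅ 0
Ȟ^2 = (0 − 0) − 0 = 0, so Ȟ^2 ≅ 0

Ȟ^0(U;F) ≅ Z^12, Ȟ^1(U;F) ≅ 0 and Ȟ^2(U;F) ≅ 0


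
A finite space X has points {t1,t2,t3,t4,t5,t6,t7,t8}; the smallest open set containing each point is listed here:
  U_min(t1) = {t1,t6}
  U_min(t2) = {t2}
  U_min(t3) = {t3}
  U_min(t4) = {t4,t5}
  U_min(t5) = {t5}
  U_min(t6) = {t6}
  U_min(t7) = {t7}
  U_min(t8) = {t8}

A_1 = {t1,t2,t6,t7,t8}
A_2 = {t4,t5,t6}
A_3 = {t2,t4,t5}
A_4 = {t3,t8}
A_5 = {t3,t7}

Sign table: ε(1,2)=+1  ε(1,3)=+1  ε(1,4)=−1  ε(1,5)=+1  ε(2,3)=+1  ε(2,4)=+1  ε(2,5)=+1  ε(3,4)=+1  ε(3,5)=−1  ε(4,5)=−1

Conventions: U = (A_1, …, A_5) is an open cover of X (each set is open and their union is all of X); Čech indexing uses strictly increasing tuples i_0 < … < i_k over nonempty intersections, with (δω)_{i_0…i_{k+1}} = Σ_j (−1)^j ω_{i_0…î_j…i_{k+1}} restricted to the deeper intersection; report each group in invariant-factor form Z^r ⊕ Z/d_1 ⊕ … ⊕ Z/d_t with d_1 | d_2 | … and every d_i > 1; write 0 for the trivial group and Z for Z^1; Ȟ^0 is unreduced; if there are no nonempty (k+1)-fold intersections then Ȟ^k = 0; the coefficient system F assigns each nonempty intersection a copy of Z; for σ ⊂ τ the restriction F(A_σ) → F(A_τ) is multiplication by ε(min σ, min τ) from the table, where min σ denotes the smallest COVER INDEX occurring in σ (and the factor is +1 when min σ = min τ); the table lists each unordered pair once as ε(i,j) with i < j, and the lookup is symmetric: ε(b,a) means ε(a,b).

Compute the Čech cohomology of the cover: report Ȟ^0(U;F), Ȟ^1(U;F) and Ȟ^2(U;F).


Ȟ^0(U;F) ≅ Z, Ȟ^1(U;F) ≅ Z^2, Ȟ^2(U;F) ≅ 0

nerve simplices:
  A12={t6} A13={t2} A14={t8} A15={t7} A23={t4,t5} A45={t3}
C dims 5,6; δ0: rk 4, SNF 1^4
degree 0: 5−4−0 = 1 → Ȟ^0 ≅ Z
degree 1: 6−0−4 = 2 → Ȟ^1 ≅ Z^2
degree 2: 0−0−0 = 0 → Ȟ^2 ≅ 0


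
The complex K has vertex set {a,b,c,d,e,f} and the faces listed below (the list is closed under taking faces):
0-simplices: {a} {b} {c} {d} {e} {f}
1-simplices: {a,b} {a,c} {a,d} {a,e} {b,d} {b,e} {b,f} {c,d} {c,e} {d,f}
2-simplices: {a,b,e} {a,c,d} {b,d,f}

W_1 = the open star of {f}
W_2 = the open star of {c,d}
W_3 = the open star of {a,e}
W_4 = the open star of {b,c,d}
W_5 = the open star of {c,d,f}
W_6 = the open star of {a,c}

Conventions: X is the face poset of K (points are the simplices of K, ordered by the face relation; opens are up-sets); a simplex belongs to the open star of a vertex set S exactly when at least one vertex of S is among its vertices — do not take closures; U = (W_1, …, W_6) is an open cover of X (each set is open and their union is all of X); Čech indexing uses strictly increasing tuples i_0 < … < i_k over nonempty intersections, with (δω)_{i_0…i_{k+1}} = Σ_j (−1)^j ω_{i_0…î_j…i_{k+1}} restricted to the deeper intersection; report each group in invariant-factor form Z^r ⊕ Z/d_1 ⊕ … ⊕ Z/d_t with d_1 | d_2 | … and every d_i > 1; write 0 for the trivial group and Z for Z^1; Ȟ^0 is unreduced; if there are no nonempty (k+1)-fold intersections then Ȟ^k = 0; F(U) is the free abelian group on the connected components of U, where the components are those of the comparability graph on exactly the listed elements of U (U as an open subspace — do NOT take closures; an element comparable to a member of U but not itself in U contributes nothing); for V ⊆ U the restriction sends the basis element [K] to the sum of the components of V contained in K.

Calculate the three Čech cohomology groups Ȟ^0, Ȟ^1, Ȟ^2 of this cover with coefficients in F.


Ȟ^0(U;F) ≅ Z, Ȟ^1(U;F) ≅ Z^2, Ȟ^2(U;F) ≅ 0

nerve of the cover:
  W1={{f},{b,f},{d,f},{b,d,f}} W2={{c},{d},{a,c},{a,d},{b,d},{c,d},{c,e},{d,f},{a,c,d},{b,d,f}} W3={{a},{e},{a,b},{a,c},{a,d},{a,e},{b,e},{c,e},{a,b,e},{a,c,d}} W4={{b},{c},{d},{a,b},{a,c},{a,d},{b,d},{b,e},{b,f},{c,d},{c,e},{d,f},{a,b,e},{a,c,d},{b,d,f}} W5={{c},{d},{f},{a,c},{a,d},{b,d},{b,f},{c,d},{c,e},{d,f},{a,c,d},{b,d,f}} W6={{a},{c},{a,b},{a,c},{a,d},{a,e},{c,d},{c,e},{a,b,e},{a,c,d}}
  W12={{d,f},{b,d,f}} W14={{b,f},{d,f},{b,d,f}} W15={{f},{b,f},{d,f},{b,d,f}} W23={{a,c},{a,d},{c,e},{a,c,d}} W24={{c},{d},{a,c},{a,d},{b,d},{c,d},{c,e},{d,f},{a,c,d},{b,d,f}} W25={{c},{d},{a,c},{a,d},{b,d},{c,d},{c,e},{d,f},{a,c,d},{b,d,f}} W26={{c},{a,c},{a,d},{c,d},{c,e},{a,c,d}} W34={{a,b},{a,c},{a,d},{b,e},{c,e},{a,b,e},{a,c,d}} W35={{a,c},{a,d},{c,e},{a,c,d}} W36={{a},{a,b},{a,c},{a,d},{a,e},{c,e},{a,b,e},{a,c,d}} W45={{c},{d},{a,c},{a,d},{b,d},{b,f},{c,d},{c,e},{d,f},{a,c,d},{b,d,f}} W46={{c},{a,b},{a,c},{a,d},{c,d},{c,e},{a,b,e},{a,c,d}} W56={{c},{a,c},{a,d},{c,d},{c,e},{a,c,d}}
  W124={{d,f},{b,d,f}} W125={{d,f},{b,d,f}} W145={{b,f},{d,f},{b,d,f}} W234={{a,c},{a,d},{c,e},{a,c,d}} W235={{a,c},{a,d},{c,e},{a,c,d}} W236={{a,c},{a,d},{c,e},{a,c,d}} W245={{c},{d},{a,c},{a,d},{b,d},{c,d},{c,e},{d,f},{a,c,d},{b,d,f}} W246={{c},{a,c},{a,d},{c,d},{c,e},{a,c,d}} W256={{c},{a,c},{a,d},{c,d},{c,e},{a,c,d}} W345={{a,c},{a,d},{c,e},{a,c,d}} W346={{a,b},{a,c},{a,d},{c,e},{a,b,e},{a,c,d}} W356={{a,c},{a,d},{c,e},{a,c,d}} W456={{c},{a,c},{a,d},{c,d},{c,e},{a,c,d}}
  W1245={{d,f},{b,d,f}} W2345={{a,c},{a,d},{c,e},{a,c,d}} W2346={{a,c},{a,d},{c,e},{a,c,d}} W2356={{a,c},{a,d},{c,e},{a,c,d}} W2456={{c},{a,c},{a,d},{c,d},{c,e},{a,c,d}} W3456={{a,c},{a,d},{c,e},{a,c,d}}
  W23456={{a,c},{a,d},{c,e},{a,c,d}}
components per intersection:
  W1: {{f},{b,f},{d,f},{b,d,f}}
  W2: {{c},{d},{a,c},{a,d},{b,d},{c,d},{c,e},{d,f},{a,c,d},{b,d,f}}
  W3: {{a},{e},{a,b},{a,c},{a,d},{a,e},{b,e},{c,e},{a,b,e},{a,c,d}}
  W4: {{b},{c},{d},{a,b},{a,c},{a,d},{b,d},{b,e},{b,f},{c,d},{c,e},{d,f},{a,b,e},{a,c,d},{b,d,f}}
  W5: {{c},{d},{f},{a,c},{a,d},{b,d},{b,f},{c,d},{c,e},{d,f},{a,c,d},{b,d,f}}
  W6: {{a},{c},{a,b},{a,c},{a,d},{a,e},{c,d},{c,e},{a,b,e},{a,c,d}}
  W12: {{d,f},{b,d,f}}
  W14: {{b,f},{d,f},{b,d,f}}
  W15: {{f},{b,f},{d,f},{b,d,f}}
  W23: {{a,c},{a,d},{a,c,d}} {{c,e}}
  W24: {{c},{d},{a,c},{a,d},{b,d},{c,d},{c,e},{d,f},{a,c,d},{b,d,f}}
  W25: {{c},{d},{a,c},{a,d},{b,d},{c,d},{c,e},{d,f},{a,c,d},{b,d,f}}
  W26: {{c},{a,c},{a,d},{c,d},{c,e},{a,c,d}}
  W34: {{a,b},{b,e},{a,b,e}} {{a,c},{a,d},{a,c,d}} {{c,e}}
  W35: {{a,c},{a,d},{a,c,d}} {{c,e}}
  W36: {{a},{a,b},{a,c},{a,d},{a,e},{a,b,e},{a,c,d}} {{c,e}}
  W45: {{c},{d},{a,c},{a,d},{b,d},{b,f},{c,d},{c,e},{d,f},{a,c,d},{b,d,f}}
  W46: {{c},{a,c},{a,d},{c,d},{c,e},{a,c,d}} {{a,b},{a,b,e}}
  W56: {{c},{a,c},{a,d},{c,d},{c,e},{a,c,d}}
  W124: {{d,f},{b,d,f}}
  W125: {{d,f},{b,d,f}}
  W145: {{b,f},{d,f},{b,d,f}}
  W234: {{a,c},{a,d},{a,c,d}} {{c,e}}
  W235: {{a,c},{a,d},{a,c,d}} {{c,e}}
  W236: {{a,c},{a,d},{a,c,d}} {{c,e}}
  W245: {{c},{d},{a,c},{a,d},{b,d},{c,d},{c,e},{d,f},{a,c,d},{b,d,f}}
  W246: {{c},{a,c},{a,d},{c,d},{c,e},{a,c,d}}
  W256: {{c},{a,c},{a,d},{c,d},{c,e},{a,c,d}}
  W345: {{a,c},{a,d},{a,c,d}} {{c,e}}
  W346: {{a,b},{a,b,e}} {{a,c},{a,d},{a,c,d}} {{c,e}}
  W356: {{a,c},{a,d},{a,c,d}} {{c,e}}
  W456: {{c},{a,c},{a,d},{c,d},{c,e},{a,c,d}}
  W1245: {{d,f},{b,d,f}}
  W2345: {{a,c},{a,d},{a,c,d}} {{c,e}}
  W2346: {{a,c},{a,d},{a,c,d}} {{c,e}}
  W2356: {{a,c},{a,d},{a,c,d}} {{c,e}}
  W2456: {{c},{a,c},{a,d},{c,d},{c,e},{a,c,d}}
  W3456: {{a,c},{a,d},{a,c,d}} {{c,e}}
  W23456: {{a,c},{a,d},{a,c,d}} {{c,e}}
C dims 6,19,20,10; δ0: rk 5, SNF 1^5; δ1: rk 12, SNF 1^12; δ2: rk 8, SNF 1^8
Ȟ^0 = (6 − 5) − 0 = 1, so Ȟ^0 ≅ Z
Ȟ^1 = (19 − 12) − 5 = 2, so Ȟ^1 ≅ Z^2
Ȟ^2 = (20 − 8) − 12 = 0, so Ȟ^2 ≅ 0


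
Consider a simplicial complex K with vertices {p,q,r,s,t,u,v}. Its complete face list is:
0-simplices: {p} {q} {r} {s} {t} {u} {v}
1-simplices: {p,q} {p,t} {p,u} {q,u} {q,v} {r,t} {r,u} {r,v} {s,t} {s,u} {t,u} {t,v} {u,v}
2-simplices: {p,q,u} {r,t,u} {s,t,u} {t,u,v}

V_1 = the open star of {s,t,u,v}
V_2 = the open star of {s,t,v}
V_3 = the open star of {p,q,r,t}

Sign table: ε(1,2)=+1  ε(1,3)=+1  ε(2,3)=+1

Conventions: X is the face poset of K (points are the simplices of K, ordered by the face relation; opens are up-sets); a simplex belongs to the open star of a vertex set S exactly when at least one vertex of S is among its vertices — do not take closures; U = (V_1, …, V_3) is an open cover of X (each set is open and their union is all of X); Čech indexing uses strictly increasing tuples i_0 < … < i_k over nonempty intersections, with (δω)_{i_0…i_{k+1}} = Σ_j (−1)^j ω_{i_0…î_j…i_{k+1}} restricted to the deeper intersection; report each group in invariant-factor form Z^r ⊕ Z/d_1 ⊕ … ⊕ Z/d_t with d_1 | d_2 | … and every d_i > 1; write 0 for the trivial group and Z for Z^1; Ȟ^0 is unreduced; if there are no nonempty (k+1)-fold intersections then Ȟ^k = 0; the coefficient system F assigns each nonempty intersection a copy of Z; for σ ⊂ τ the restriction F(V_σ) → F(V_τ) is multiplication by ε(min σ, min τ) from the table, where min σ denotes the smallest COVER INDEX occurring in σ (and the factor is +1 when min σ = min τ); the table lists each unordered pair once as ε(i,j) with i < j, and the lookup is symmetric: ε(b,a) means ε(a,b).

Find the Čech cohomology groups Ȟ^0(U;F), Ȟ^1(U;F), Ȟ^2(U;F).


Ȟ^0 ≅ Z, Ȟ^1 ≅ 0, Ȟ^2 ≅ 0

nonempty overlaps:
  V1={{s},{t},{u},{v},{p,t},{p,u},{q,u},{q,v},{r,t},{r,u},{r,v},{s,t},{s,u},{t,u},{t,v},{u,v},{p,q,u},{r,t,u},{s,t,u},{t,u,v}} V2={{s},{t},{v},{p,t},{q,v},{r,t},{r,v},{s,t},{s,u},{t,u},{t,v},{u,v},{r,t,u},{s,t,u},{t,u,v}} V3={{p},{q},{r},{t},{p,q},{p,t},{p,u},{q,u},{q,v},{r,t},{r,u},{r,v},{s,t},{t,u},{t,v},{p,q,u},{r,t,u},{s,t,u},{t,u,v}}
  V12={{s},{t},{v},{p,t},{q,v},{r,t},{r,v},{s,t},{s,u},{t,u},{t,v},{u,v},{r,t,u},{s,t,u},{t,u,v}} V13={{t},{p,t},{p,u},{q,u},{q,v},{r,t},{r,u},{r,v},{s,t},{t,u},{t,v},{p,q,u},{r,t,u},{s,t,u},{t,u,v}} V23={{t},{p,t},{q,v},{r,t},{r,v},{s,t},{t,u},{t,v},{r,t,u},{s,t,u},{t,u,v}}
  V123={{t},{p,t},{q,v},{r,t},{r,v},{s,t},{t,u},{t,v},{r,t,u},{s,t,u},{t,u,v}}
C dims 3,3,1; δ0: rk 2, SNF 1^2; δ1: rk 1, SNF 1^1
degree 0: 3−2−0 = 1 → Ȟ^0 ≅ Z
degree 1: 3−1−2 = 0 → Ȟ^1 ≅ 0
degree 2: 1−0−1 = 0 → Ȟ^2 ≅ 0


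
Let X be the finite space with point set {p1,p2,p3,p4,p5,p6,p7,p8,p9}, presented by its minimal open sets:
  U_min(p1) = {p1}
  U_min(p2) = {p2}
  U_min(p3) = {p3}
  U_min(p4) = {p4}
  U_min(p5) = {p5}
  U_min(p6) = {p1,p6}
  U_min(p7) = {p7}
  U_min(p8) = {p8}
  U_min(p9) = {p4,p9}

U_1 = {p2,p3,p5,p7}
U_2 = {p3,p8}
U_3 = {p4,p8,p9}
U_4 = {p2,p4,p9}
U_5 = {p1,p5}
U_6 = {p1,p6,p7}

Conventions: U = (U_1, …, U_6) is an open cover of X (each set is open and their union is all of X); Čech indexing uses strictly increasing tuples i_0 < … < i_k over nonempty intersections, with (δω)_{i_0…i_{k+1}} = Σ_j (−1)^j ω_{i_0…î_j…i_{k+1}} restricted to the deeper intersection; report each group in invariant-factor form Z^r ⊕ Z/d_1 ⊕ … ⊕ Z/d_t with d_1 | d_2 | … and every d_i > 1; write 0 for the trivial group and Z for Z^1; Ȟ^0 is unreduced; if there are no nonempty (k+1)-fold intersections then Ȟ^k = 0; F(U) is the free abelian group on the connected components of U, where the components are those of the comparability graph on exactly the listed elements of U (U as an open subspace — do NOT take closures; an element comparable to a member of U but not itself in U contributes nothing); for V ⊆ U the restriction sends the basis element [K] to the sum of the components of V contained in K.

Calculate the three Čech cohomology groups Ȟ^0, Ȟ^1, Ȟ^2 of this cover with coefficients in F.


Ȟ^0 ≅ Z^7; Ȟ^1 ≅ 0; Ȟ^2 ≅ 0

nerve simplices:
  U12={p3} U14={p2} U15={p5} U16={p7} U23={p8} U34={p4,p9} U56={p1}
components per intersection:
  U1: {p2} {p3} {p5} {p7}
  U2: {p3} {p8}
  U3: {p4,p9} {p8}
  U4: {p2} {p4,p9}
  U5: {p1} {p5}
  U6: {p1,p6} {p7}
  U12: {p3}
  U14: {p2}
  U15: {p5}
  U16: {p7}
  U23: {p8}
  U34: {p4,p9}
  U56: {p1}
C dims 14,7; δ0: rk 7, SNF 1^7
degree 0: 14−7−0 = 7 → Ȟ^0 ≅ Z^7
degree 1: 7−0−7 = 0 → Ȟ^1 ≅ 0
degree 2: 0−0−0 = 0 → Ȟ^2 ≅ 0


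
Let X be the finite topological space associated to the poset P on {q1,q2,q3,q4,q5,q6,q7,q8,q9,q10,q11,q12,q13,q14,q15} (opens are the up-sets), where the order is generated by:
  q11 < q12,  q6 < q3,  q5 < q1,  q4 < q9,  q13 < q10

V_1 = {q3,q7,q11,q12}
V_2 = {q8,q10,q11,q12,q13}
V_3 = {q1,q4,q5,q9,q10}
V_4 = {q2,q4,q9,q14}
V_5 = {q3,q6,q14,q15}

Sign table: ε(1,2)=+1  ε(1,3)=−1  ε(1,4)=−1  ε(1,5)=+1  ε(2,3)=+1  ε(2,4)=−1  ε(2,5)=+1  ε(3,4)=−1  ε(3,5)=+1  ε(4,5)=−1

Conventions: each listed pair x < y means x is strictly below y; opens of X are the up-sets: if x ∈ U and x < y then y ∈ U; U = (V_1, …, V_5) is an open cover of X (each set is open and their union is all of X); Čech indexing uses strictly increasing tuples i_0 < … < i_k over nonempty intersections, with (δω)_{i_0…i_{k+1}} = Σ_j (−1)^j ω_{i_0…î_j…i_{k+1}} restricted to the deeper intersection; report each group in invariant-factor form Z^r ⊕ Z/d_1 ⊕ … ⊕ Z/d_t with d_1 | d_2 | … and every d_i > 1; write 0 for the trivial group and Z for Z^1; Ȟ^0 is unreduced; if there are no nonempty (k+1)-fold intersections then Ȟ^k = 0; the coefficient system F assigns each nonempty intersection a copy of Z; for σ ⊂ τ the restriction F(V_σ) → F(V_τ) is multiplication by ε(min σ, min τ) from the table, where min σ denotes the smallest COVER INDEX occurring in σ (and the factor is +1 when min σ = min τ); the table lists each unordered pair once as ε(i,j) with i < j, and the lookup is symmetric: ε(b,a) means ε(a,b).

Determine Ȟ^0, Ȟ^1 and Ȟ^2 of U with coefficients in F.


Ȟ^0 = Z, Ȟ^1 = Z, Ȟ^2 = 0

nerve simplices:
  V12={q11,q12} V15={q3} V23={q10} V34={q4,q9} V45={q14}
C dims 5,5; δ0: rk 4, SNF 1^4
degree 0: 5−4−0 = 1 → Ȟ^0 ≅ Z
degree 1: 5−0−4 = 1 → Ȟ^1 ≅ Z
degree 2: 0−0−0 = 0 → Ȟ^2 ≅ 0


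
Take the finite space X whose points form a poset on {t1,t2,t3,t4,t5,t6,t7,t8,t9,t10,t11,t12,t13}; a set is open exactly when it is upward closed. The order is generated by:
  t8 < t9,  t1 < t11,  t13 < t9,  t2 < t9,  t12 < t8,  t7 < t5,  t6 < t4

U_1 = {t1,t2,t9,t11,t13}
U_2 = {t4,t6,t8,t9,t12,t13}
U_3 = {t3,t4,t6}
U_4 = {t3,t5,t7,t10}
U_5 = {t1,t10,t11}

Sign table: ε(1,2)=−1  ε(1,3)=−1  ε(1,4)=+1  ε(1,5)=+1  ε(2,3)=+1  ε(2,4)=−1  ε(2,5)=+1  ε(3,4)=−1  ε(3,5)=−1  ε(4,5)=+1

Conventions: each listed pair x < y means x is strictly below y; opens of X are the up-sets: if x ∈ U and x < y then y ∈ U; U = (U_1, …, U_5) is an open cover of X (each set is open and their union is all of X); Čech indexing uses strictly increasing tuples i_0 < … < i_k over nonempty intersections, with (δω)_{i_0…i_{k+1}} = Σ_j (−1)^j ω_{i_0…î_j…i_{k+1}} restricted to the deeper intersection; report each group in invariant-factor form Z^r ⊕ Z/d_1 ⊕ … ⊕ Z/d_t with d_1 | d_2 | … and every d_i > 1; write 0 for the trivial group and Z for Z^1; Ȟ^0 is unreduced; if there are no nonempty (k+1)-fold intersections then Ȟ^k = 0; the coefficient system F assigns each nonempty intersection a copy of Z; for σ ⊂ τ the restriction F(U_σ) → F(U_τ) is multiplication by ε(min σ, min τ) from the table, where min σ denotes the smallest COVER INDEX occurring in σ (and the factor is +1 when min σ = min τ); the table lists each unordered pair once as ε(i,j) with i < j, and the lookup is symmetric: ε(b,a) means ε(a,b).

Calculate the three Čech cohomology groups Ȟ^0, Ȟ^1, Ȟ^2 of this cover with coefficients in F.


nonempty intersections:
  U12={t9,t13} U15={t1,t11} U23={t4,t6} U34={t3} U45={t10}
C dims 5,5; δ0: rk 4, SNF 1^4
Ȟ^0: (5−4)−0=1 ⇒ Z
Ȟ^1: (5−0)−4=1 ⇒ Z
Ȟ^2: (0−0)−0=0 ⇒ 0

Ȟ^0 = Z,  Ȟ^1 = Z,  Ȟ^2 = 0


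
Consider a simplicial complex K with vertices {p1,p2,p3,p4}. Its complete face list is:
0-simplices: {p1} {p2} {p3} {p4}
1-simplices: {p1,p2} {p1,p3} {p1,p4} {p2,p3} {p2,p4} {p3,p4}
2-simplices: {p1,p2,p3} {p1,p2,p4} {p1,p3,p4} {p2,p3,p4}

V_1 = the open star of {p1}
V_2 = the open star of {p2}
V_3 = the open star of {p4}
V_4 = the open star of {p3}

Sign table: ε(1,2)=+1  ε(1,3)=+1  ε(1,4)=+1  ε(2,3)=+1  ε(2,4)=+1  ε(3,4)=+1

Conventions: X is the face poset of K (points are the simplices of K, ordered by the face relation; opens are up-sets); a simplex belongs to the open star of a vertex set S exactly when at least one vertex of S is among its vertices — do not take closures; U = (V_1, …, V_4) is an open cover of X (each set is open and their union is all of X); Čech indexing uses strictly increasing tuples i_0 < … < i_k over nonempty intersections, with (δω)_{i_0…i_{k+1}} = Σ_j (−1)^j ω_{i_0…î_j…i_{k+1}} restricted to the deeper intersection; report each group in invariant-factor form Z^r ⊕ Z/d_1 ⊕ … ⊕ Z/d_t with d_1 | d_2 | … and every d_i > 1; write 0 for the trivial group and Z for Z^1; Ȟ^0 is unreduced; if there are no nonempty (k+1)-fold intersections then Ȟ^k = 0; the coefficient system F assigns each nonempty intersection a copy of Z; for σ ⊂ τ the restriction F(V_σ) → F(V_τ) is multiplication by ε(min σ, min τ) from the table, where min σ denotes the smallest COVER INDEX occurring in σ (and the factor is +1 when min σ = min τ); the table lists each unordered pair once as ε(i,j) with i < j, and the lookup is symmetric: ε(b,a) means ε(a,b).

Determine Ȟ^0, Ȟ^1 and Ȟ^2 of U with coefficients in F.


Ȟ^0(U;F) ≅ Z,  Ȟ^1(U;F) ≅ 0,  Ȟ^2(U;F) ≅ Z

nerve simplices:
  V1={{p1},{p1,p2},{p1,p3},{p1,p4},{p1,p2,p3},{p1,p2,p4},{p1,p3,p4}} V2={{p2},{p1,p2},{p2,p3},{p2,p4},{p1,p2,p3},{p1,p2,p4},{p2,p3,p4}} V3={{p4},{p1,p4},{p2,p4},{p3,p4},{p1,p2,p4},{p1,p3,p4},{p2,p3,p4}} V4={{p3},{p1,p3},{p2,p3},{p3,p4},{p1,p2,p3},{p1,p3,p4},{p2,p3,p4}}
  V12={{p1,p2},{p1,p2,p3},{p1,p2,p4}} V13={{p1,p4},{p1,p2,p4},{p1,p3,p4}} V14={{p1,p3},{p1,p2,p3},{p1,p3,p4}} V23={{p2,p4},{p1,p2,p4},{p2,p3,p4}} V24={{p2,p3},{p1,p2,p3},{p2,p3,p4}} V34={{p3,p4},{p1,p3,p4},{p2,p3,p4}}
  V123={{p1,p2,p4}} V124={{p1,p2,p3}} V134={{p1,p3,p4}} V234={{p2,p3,p4}}
C dims 4,6,4; δ0: rk 3, SNF 1^3; δ1: rk 3, SNF 1^3
degree 0: 4−3−0 = 1 → Ȟ^0 ≅ Z
degree 1: 6−3−3 = 0 → Ȟ^1 ≅ 0
degree 2: 4−0−3 = 1 → Ȟ^2 ≅ Z


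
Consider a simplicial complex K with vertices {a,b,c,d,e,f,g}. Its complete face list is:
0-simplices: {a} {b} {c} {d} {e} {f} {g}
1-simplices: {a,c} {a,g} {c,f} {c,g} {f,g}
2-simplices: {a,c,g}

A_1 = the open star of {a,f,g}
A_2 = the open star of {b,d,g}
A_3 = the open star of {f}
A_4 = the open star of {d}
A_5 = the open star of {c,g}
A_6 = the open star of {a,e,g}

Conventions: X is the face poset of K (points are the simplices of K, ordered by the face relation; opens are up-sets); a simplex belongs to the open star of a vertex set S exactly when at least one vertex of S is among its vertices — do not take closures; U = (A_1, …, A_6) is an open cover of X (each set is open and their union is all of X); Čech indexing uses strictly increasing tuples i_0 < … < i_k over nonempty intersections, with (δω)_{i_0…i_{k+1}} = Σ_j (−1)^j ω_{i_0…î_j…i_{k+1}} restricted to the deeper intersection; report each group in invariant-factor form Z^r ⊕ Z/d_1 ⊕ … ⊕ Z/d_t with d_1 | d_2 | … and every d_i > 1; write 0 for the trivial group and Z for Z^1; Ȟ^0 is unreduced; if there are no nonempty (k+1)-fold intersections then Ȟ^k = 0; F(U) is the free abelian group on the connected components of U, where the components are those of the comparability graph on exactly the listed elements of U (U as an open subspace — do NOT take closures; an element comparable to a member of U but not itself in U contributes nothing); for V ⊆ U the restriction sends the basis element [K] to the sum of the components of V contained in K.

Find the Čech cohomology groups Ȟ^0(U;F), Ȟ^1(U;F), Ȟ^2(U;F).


cover nerve:
  A1={{a},{f},{g},{a,c},{a,g},{c,f},{c,g},{f,g},{a,c,g}} A2={{b},{d},{g},{a,g},{c,g},{f,g},{a,c,g}} A3={{f},{c,f},{f,g}} A4={{d}} A5={{c},{g},{a,c},{a,g},{c,f},{c,g},{f,g},{a,c,g}} A6={{a},{e},{g},{a,c},{a,g},{c,g},{f,g},{a,c,g}}
  A12={{g},{a,g},{c,g},{f,g},{a,c,g}} A13={{f},{c,f},{f,g}} A15={{g},{a,c},{a,g},{c,f},{c,g},{f,g},{a,c,g}} A16={{a},{g},{a,c},{a,g},{c,g},{f,g},{a,c,g}} A23={{f,g}} A24={{d}} A25={{g},{a,g},{c,g},{f,g},{a,c,g}} A26={{g},{a,g},{c,g},{f,g},{a,c,g}} A35={{c,f},{f,g}} A36={{f,g}} A56={{g},{a,c},{a,g},{c,g},{f,g},{a,c,g}}
  A123={{f,g}} A125={{g},{a,g},{c,g},{f,g},{a,c,g}} A126={{g},{a,g},{c,g},{f,g},{a,c,g}} A135={{c,f},{f,g}} A136={{f,g}} A156={{g},{a,c},{a,g},{c,g},{f,g},{a,c,g}} A235={{f,g}} A236={{f,g}} A256={{g},{a,g},{c,g},{f,g},{a,c,g}} A356={{f,g}}
  A1235={{f,g}} A1236={{f,g}} A1256={{g},{a,g},{c,g},{f,g},{a,c,g}} A1356={{f,g}} A2356={{f,g}}
  A12356={{f,g}}
components per intersection:
  A1: {{a},{f},{g},{a,c},{a,g},{c,f},{c,g},{f,g},{a,c,g}}
  A2: {{b}} {{d}} {{g},{a,g},{c,g},{f,g},{a,c,g}}
  A3: {{f},{c,f},{f,g}}
  A4: {{d}}
  A5: {{c},{g},{a,c},{a,g},{c,f},{c,g},{f,g},{a,c,g}}
  A6: {{a},{g},{a,c},{a,g},{c,g},{f,g},{a,c,g}} {{e}}
  A12: {{g},{a,g},{c,g},{f,g},{a,c,g}}
  A13: {{f},{c,f},{f,g}}
  A15: {{g},{a,c},{a,g},{c,g},{f,g},{a,c,g}} {{c,f}}
  A16: {{a},{g},{a,c},{a,g},{c,g},{f,g},{a,c,g}}
  A23: {{f,g}}
  A24: {{d}}
  A25: {{g},{a,g},{c,g},{f,g},{a,c,g}}
  A26: {{g},{a,g},{c,g},{f,g},{a,c,g}}
  A35: {{c,f}} {{f,g}}
  A36: {{f,g}}
  A56: {{g},{a,c},{a,g},{c,g},{f,g},{a,c,g}}
  A123: {{f,g}}
  A125: {{g},{a,g},{c,g},{f,g},{a,c,g}}
  A126: {{g},{a,g},{c,g},{f,g},{a,c,g}}
  A135: {{c,f}} {{f,g}}
  A136: {{f,g}}
  A156: {{g},{a,c},{a,g},{c,g},{f,g},{a,c,g}}
  A235: {{f,g}}
  A236: {{f,g}}
  A256: {{g},{a,g},{c,g},{f,g},{a,c,g}}
  A356: {{f,g}}
  A1235: {{f,g}}
  A1236: {{f,g}}
  A1256: {{g},{a,g},{c,g},{f,g},{a,c,g}}
  A1356: {{f,g}}
  A2356: {{f,g}}
  A12356: {{f,g}}
C dims 9,13,11,5; δ0: rk 5, SNF 1^5; δ1: rk 7, SNF 1^7; δ2: rk 4, SNF 1^4
Ȟ^0: (9−5)−0=4 ⇒ Z^4
Ȟ^1: (13−7)−5=1 ⇒ Z
Ȟ^2: (11−4)−7=0 ⇒ 0

Ȟ^0 = Z^4, Ȟ^1 = Z, Ȟ^2 = 0


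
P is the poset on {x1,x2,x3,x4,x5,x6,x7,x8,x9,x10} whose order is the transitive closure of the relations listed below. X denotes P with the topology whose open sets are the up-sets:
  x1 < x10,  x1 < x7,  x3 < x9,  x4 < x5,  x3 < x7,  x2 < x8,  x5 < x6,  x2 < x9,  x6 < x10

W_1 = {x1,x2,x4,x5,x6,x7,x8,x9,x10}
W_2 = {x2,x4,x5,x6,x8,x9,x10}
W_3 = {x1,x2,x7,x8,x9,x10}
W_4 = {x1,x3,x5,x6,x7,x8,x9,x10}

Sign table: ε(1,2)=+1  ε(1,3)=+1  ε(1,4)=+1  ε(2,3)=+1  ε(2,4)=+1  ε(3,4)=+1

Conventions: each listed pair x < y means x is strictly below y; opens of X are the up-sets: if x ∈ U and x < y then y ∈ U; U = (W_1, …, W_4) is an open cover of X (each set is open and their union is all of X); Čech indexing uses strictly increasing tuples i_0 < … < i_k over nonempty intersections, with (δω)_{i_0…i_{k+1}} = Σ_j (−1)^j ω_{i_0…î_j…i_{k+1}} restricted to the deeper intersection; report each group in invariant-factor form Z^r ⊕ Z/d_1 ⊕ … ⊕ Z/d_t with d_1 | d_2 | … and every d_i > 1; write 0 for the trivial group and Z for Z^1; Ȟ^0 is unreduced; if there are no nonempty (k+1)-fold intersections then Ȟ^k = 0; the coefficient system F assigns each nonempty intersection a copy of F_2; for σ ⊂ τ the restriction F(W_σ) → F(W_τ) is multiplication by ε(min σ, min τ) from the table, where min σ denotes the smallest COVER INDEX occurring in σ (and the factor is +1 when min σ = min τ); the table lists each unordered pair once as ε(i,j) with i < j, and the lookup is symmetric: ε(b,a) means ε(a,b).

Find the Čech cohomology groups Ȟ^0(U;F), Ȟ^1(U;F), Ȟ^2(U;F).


nerve simplices:
  W12={x2,x4,x5,x6,x8,x9,x10} W13={x1,x2,x7,x8,x9,x10} W14={x1,x5,x6,x7,x8,x9,x10} W23={x2,x8,x9,x10} W24={x5,x6,x8,x9,x10} W34={x1,x7,x8,x9,x10}
  W123={x2,x8,x9,x10} W124={x5,x6,x8,x9,x10} W134={x1,x7,x8,x9,x10} W234={x8,x9,x10}
  W1234={x8,x9,x10}
C dims 4,6,4,1; δ0: rk_F2 3; δ1: rk_F2 3; δ2: rk_F2 1
degree 0: 4−3−0 = 1 → Ȟ^0 ≅ Z/2
degree 1: 6−3−3 = 0 → Ȟ^1 ≅ 0
degree 2: 4−1−3 = 0 → Ȟ^2 ≅ 0

Ȟ^0(U;F) ≅ Z/2; Ȟ^1(U;F) ≅ 0; Ȟ^2(U;F) ≅ 0


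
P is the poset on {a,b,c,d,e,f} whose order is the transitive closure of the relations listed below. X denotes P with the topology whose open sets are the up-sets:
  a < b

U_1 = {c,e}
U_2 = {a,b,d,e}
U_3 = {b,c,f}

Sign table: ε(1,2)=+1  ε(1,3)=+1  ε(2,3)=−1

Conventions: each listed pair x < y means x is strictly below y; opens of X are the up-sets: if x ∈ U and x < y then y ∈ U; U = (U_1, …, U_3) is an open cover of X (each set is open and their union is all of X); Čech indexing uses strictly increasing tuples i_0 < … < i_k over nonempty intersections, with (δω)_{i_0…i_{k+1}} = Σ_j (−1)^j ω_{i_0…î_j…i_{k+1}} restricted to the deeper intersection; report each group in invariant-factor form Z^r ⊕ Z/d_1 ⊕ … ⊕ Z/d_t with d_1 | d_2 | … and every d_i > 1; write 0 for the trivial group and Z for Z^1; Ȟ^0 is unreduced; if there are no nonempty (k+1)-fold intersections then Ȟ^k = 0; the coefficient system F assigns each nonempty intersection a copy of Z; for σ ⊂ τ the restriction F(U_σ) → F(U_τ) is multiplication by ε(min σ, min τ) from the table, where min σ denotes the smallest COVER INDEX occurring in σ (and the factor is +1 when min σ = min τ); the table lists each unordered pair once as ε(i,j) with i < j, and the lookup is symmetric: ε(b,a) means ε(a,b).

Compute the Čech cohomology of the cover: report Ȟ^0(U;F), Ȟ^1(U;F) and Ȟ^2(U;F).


Ȟ^0(U;F) ≅ 0; Ȟ^1(U;F) ≅ Z/2; Ȟ^2(U;F) ≅ 0

nonempty intersections:
  U12={e} U13={c} U23={b}
C dims 3,3; δ0: rk 3, SNF 1^2·2
Ȟ^0: (3−3)−0=0 ⇒ 0
Ȟ^1: (3−0)−3=0 plus torsion [2] ⇒ Z/2
Ȟ^2: (0−0)−0=0 ⇒ 0


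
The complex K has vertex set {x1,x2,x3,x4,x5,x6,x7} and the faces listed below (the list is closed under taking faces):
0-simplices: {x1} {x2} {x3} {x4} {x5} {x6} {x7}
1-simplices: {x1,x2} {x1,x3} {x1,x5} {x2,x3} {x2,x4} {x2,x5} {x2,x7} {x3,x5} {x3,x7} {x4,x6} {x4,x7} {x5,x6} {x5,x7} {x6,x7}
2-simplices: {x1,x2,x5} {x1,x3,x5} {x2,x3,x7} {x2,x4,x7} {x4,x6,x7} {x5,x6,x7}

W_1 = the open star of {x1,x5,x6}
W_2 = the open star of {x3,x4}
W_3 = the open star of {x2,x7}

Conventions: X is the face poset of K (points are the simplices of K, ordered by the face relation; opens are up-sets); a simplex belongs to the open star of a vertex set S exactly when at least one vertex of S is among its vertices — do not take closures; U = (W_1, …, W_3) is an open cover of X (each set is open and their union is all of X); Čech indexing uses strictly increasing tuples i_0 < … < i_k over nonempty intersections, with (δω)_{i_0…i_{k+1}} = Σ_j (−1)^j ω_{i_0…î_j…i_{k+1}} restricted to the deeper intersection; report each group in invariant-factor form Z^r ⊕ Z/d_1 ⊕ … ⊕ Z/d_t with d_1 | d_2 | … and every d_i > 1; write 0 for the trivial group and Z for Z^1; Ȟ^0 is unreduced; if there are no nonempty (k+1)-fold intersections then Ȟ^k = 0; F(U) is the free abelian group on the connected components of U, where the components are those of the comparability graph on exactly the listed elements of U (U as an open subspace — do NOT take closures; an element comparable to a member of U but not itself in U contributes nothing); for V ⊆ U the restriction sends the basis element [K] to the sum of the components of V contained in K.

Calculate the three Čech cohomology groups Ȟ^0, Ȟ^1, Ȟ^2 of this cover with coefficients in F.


nerve simplices:
  W1={{x1},{x5},{x6},{x1,x2},{x1,x3},{x1,x5},{x2,x5},{x3,x5},{x4,x6},{x5,x6},{x5,x7},{x6,x7},{x1,x2,x5},{x1,x3,x5},{x4,x6,x7},{x5,x6,x7}} W2={{x3},{x4},{x1,x3},{x2,x3},{x2,x4},{x3,x5},{x3,x7},{x4,x6},{x4,x7},{x1,x3,x5},{x2,x3,x7},{x2,x4,x7},{x4,x6,x7}} W3={{x2},{x7},{x1,x2},{x2,x3},{x2,x4},{x2,x5},{x2,x7},{x3,x7},{x4,x7},{x5,x7},{x6,x7},{x1,x2,x5},{x2,x3,x7},{x2,x4,x7},{x4,x6,x7},{x5,x6,x7}}
  W12={{x1,x3},{x3,x5},{x4,x6},{x1,x3,x5},{x4,x6,x7}} W13={{x1,x2},{x2,x5},{x5,x7},{x6,x7},{x1,x2,x5},{x4,x6,x7},{x5,x6,x7}} W23={{x2,x3},{x2,x4},{x3,x7},{x4,x7},{x2,x3,x7},{x2,x4,x7},{x4,x6,x7}}
  W123={{x4,x6,x7}}
components per intersection:
  W1: {{x1},{x5},{x6},{x1,x2},{x1,x3},{x1,x5},{x2,x5},{x3,x5},{x4,x6},{x5,x6},{x5,x7},{x6,x7},{x1,x2,x5},{x1,x3,x5},{x4,x6,x7},{x5,x6,x7}}
  W2: {{x3},{x1,x3},{x2,x3},{x3,x5},{x3,x7},{x1,x3,x5},{x2,x3,x7}} {{x4},{x2,x4},{x4,x6},{x4,x7},{x2,x4,x7},{x4,x6,x7}}
  W3: {{x2},{x7},{x1,x2},{x2,x3},{x2,x4},{x2,x5},{x2,x7},{x3,x7},{x4,x7},{x5,x7},{x6,x7},{x1,x2,x5},{x2,x3,x7},{x2,x4,x7},{x4,x6,x7},{x5,x6,x7}}
  W12: {{x1,x3},{x3,x5},{x1,x3,x5}} {{x4,x6},{x4,x6,x7}}
  W13: {{x1,x2},{x2,x5},{x1,x2,x5}} {{x5,x7},{x6,x7},{x4,x6,x7},{x5,x6,x7}}
  W23: {{x2,x3},{x3,x7},{x2,x3,x7}} {{x2,x4},{x4,x7},{x2,x4,x7},{x4,x6,x7}}
  W123: {{x4,x6,x7}}
C dims 4,6,1; δ0: rk 3, SNF 1^3; δ1: rk 1, SNF 1^1
degree 0: 4−3−0 = 1 → Ȟ^0 ≅ Z
degree 1: 6−1−3 = 2 → Ȟ^1 ≅ Z^2
degree 2: 1−0−1 = 0 → Ȟ^2 ≅ 0

Ȟ^0 = Z; Ȟ^1 = Z^2; Ȟ^2 = 0


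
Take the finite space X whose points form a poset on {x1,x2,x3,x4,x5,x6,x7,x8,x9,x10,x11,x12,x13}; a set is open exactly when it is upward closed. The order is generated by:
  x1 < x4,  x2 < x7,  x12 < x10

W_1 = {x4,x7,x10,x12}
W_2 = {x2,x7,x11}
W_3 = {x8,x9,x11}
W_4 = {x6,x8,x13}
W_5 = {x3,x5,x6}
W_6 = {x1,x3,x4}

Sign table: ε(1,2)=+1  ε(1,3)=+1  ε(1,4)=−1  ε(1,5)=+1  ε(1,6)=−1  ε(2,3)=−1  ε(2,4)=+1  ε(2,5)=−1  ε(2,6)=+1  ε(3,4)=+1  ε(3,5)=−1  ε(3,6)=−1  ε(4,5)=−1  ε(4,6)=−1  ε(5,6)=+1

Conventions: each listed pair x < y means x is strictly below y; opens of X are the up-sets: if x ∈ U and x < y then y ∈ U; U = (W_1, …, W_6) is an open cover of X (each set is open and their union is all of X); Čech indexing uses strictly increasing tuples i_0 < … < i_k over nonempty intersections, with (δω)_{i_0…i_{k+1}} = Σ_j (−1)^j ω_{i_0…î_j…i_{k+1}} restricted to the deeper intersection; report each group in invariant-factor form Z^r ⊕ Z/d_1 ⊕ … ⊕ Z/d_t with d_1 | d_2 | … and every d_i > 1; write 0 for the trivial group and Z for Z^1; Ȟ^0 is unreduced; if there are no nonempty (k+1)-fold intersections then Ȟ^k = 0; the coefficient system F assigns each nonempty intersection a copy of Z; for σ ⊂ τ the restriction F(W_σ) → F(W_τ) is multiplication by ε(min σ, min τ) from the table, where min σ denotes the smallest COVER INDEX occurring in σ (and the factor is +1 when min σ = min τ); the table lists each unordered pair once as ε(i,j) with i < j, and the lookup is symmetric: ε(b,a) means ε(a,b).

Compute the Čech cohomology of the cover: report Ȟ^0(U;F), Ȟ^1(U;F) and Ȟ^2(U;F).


Ȟ^0 ≅ 0, Ȟ^1 ≅ Z/2 and Ȟ^2 ≅ 0

nonempty overlaps:
  W12={x7} W16={x4} W23={x11} W34={x8} W45={x6} W56={x3}
C dims 6,6; δ0: rk 6, SNF 1^5·2
degree 0: 6−6−0 = 0 → Ȟ^0 ≅ 0
degree 1: 6−0−6 = 0 plus torsion [2] → Ȟ^1 ≅ Z/2
degree 2: 0−0−0 = 0 → Ȟ^2 ≅ 0
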